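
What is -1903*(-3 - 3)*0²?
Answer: 0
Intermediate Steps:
-1903*(-3 - 3)*0² = -(-11418)*0 = -1903*0 = 0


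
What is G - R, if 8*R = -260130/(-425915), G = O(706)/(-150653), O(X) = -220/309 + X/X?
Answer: -1210981700249/15861680080764 ≈ -0.076346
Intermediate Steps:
O(X) = 89/309 (O(X) = -220*1/309 + 1 = -220/309 + 1 = 89/309)
G = -89/46551777 (G = (89/309)/(-150653) = (89/309)*(-1/150653) = -89/46551777 ≈ -1.9118e-6)
R = 26013/340732 (R = (-260130/(-425915))/8 = (-260130*(-1/425915))/8 = (⅛)*(52026/85183) = 26013/340732 ≈ 0.076344)
G - R = -89/46551777 - 1*26013/340732 = -89/46551777 - 26013/340732 = -1210981700249/15861680080764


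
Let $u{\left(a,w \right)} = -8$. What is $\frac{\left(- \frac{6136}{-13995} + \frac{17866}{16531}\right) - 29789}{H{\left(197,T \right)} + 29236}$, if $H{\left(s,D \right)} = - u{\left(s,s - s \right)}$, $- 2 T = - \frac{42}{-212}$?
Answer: $- \frac{6891373747319}{6765638733180} \approx -1.0186$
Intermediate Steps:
$T = - \frac{21}{212}$ ($T = - \frac{\left(-42\right) \frac{1}{-212}}{2} = - \frac{\left(-42\right) \left(- \frac{1}{212}\right)}{2} = \left(- \frac{1}{2}\right) \frac{21}{106} = - \frac{21}{212} \approx -0.099057$)
$H{\left(s,D \right)} = 8$ ($H{\left(s,D \right)} = \left(-1\right) \left(-8\right) = 8$)
$\frac{\left(- \frac{6136}{-13995} + \frac{17866}{16531}\right) - 29789}{H{\left(197,T \right)} + 29236} = \frac{\left(- \frac{6136}{-13995} + \frac{17866}{16531}\right) - 29789}{8 + 29236} = \frac{\left(\left(-6136\right) \left(- \frac{1}{13995}\right) + 17866 \cdot \frac{1}{16531}\right) - 29789}{29244} = \left(\left(\frac{6136}{13995} + \frac{17866}{16531}\right) - 29789\right) \frac{1}{29244} = \left(\frac{351468886}{231351345} - 29789\right) \frac{1}{29244} = \left(- \frac{6891373747319}{231351345}\right) \frac{1}{29244} = - \frac{6891373747319}{6765638733180}$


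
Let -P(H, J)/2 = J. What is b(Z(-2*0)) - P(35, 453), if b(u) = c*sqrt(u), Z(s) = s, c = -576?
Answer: 906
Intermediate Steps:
P(H, J) = -2*J
b(u) = -576*sqrt(u)
b(Z(-2*0)) - P(35, 453) = -576*sqrt(-2*0) - (-2)*453 = -576*sqrt(0) - 1*(-906) = -576*0 + 906 = 0 + 906 = 906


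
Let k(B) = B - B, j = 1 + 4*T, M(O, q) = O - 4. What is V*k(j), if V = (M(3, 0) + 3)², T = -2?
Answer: 0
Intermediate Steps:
M(O, q) = -4 + O
j = -7 (j = 1 + 4*(-2) = 1 - 8 = -7)
k(B) = 0
V = 4 (V = ((-4 + 3) + 3)² = (-1 + 3)² = 2² = 4)
V*k(j) = 4*0 = 0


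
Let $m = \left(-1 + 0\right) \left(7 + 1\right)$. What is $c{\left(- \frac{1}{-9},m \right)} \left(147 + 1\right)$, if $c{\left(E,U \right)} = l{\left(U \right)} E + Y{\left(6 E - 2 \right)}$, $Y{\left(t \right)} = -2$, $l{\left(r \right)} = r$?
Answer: $- \frac{3848}{9} \approx -427.56$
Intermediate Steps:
$m = -8$ ($m = \left(-1\right) 8 = -8$)
$c{\left(E,U \right)} = -2 + E U$ ($c{\left(E,U \right)} = U E - 2 = E U - 2 = -2 + E U$)
$c{\left(- \frac{1}{-9},m \right)} \left(147 + 1\right) = \left(-2 + - \frac{1}{-9} \left(-8\right)\right) \left(147 + 1\right) = \left(-2 + \left(-1\right) \left(- \frac{1}{9}\right) \left(-8\right)\right) 148 = \left(-2 + \frac{1}{9} \left(-8\right)\right) 148 = \left(-2 - \frac{8}{9}\right) 148 = \left(- \frac{26}{9}\right) 148 = - \frac{3848}{9}$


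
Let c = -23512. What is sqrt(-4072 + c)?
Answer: 8*I*sqrt(431) ≈ 166.08*I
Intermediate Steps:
sqrt(-4072 + c) = sqrt(-4072 - 23512) = sqrt(-27584) = 8*I*sqrt(431)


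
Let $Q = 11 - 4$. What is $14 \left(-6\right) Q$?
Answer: $-588$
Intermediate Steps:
$Q = 7$ ($Q = 11 - 4 = 7$)
$14 \left(-6\right) Q = 14 \left(-6\right) 7 = \left(-84\right) 7 = -588$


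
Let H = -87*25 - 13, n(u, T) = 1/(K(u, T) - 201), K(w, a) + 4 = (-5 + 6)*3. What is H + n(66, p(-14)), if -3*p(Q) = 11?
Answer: -441977/202 ≈ -2188.0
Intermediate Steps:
K(w, a) = -1 (K(w, a) = -4 + (-5 + 6)*3 = -4 + 1*3 = -4 + 3 = -1)
p(Q) = -11/3 (p(Q) = -⅓*11 = -11/3)
n(u, T) = -1/202 (n(u, T) = 1/(-1 - 201) = 1/(-202) = -1/202)
H = -2188 (H = -2175 - 13 = -2188)
H + n(66, p(-14)) = -2188 - 1/202 = -441977/202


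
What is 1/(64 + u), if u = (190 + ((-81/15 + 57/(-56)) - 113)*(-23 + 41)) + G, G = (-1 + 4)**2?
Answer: -140/264113 ≈ -0.00053008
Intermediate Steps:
G = 9 (G = 3**2 = 9)
u = -273073/140 (u = (190 + ((-81/15 + 57/(-56)) - 113)*(-23 + 41)) + 9 = (190 + ((-81*1/15 + 57*(-1/56)) - 113)*18) + 9 = (190 + ((-27/5 - 57/56) - 113)*18) + 9 = (190 + (-1797/280 - 113)*18) + 9 = (190 - 33437/280*18) + 9 = (190 - 300933/140) + 9 = -274333/140 + 9 = -273073/140 ≈ -1950.5)
1/(64 + u) = 1/(64 - 273073/140) = 1/(-264113/140) = -140/264113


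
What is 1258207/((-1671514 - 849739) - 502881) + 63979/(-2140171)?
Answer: -2886259202583/6472163886914 ≈ -0.44595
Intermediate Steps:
1258207/((-1671514 - 849739) - 502881) + 63979/(-2140171) = 1258207/(-2521253 - 502881) + 63979*(-1/2140171) = 1258207/(-3024134) - 63979/2140171 = 1258207*(-1/3024134) - 63979/2140171 = -1258207/3024134 - 63979/2140171 = -2886259202583/6472163886914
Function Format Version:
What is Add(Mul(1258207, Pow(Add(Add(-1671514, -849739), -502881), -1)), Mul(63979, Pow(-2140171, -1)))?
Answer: Rational(-2886259202583, 6472163886914) ≈ -0.44595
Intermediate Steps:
Add(Mul(1258207, Pow(Add(Add(-1671514, -849739), -502881), -1)), Mul(63979, Pow(-2140171, -1))) = Add(Mul(1258207, Pow(Add(-2521253, -502881), -1)), Mul(63979, Rational(-1, 2140171))) = Add(Mul(1258207, Pow(-3024134, -1)), Rational(-63979, 2140171)) = Add(Mul(1258207, Rational(-1, 3024134)), Rational(-63979, 2140171)) = Add(Rational(-1258207, 3024134), Rational(-63979, 2140171)) = Rational(-2886259202583, 6472163886914)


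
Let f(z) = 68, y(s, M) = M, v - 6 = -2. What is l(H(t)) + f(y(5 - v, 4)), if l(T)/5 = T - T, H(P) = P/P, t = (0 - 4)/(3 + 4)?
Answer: 68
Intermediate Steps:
v = 4 (v = 6 - 2 = 4)
t = -4/7 ≈ -0.57143
H(P) = 1
l(T) = 0 (l(T) = 5*(T - T) = 5*0 = 0)
l(H(t)) + f(y(5 - v, 4)) = 0 + 68 = 68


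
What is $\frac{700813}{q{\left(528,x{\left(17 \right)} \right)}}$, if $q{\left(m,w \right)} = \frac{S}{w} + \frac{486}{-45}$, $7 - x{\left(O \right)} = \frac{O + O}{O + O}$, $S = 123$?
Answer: $\frac{7008130}{97} \approx 72249.0$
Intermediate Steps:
$x{\left(O \right)} = 6$ ($x{\left(O \right)} = 7 - \frac{O + O}{O + O} = 7 - \frac{2 O}{2 O} = 7 - 2 O \frac{1}{2 O} = 7 - 1 = 6$)
$q{\left(m,w \right)} = - \frac{54}{5} + \frac{123}{w}$ ($q{\left(m,w \right)} = \frac{123}{w} + \frac{486}{-45} = \frac{123}{w} + 486 \left(- \frac{1}{45}\right) = \frac{123}{w} - \frac{54}{5} = - \frac{54}{5} + \frac{123}{w}$)
$\frac{700813}{q{\left(528,x{\left(17 \right)} \right)}} = \frac{700813}{- \frac{54}{5} + \frac{123}{6}} = \frac{700813}{- \frac{54}{5} + 123 \cdot \frac{1}{6}} = \frac{700813}{- \frac{54}{5} + \frac{41}{2}} = \frac{700813}{\frac{97}{10}} = 700813 \cdot \frac{10}{97} = \frac{7008130}{97}$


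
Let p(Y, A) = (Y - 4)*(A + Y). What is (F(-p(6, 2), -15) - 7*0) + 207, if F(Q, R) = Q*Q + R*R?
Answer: 688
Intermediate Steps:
p(Y, A) = (-4 + Y)*(A + Y)
F(Q, R) = Q² + R²
(F(-p(6, 2), -15) - 7*0) + 207 = (((-(6² - 4*2 - 4*6 + 2*6))² + (-15)²) - 7*0) + 207 = (((-(36 - 8 - 24 + 12))² + 225) + 0) + 207 = (((-1*16)² + 225) + 0) + 207 = (((-16)² + 225) + 0) + 207 = ((256 + 225) + 0) + 207 = (481 + 0) + 207 = 481 + 207 = 688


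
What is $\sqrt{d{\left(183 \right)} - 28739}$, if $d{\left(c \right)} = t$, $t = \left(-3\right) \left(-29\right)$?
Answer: $2 i \sqrt{7163} \approx 169.27 i$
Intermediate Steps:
$t = 87$
$d{\left(c \right)} = 87$
$\sqrt{d{\left(183 \right)} - 28739} = \sqrt{87 - 28739} = \sqrt{-28652} = 2 i \sqrt{7163}$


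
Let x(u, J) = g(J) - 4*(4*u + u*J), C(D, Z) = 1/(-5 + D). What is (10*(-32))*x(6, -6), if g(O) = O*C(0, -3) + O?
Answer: -13824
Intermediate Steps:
g(O) = 4*O/5 (g(O) = O/(-5 + 0) + O = O/(-5) + O = O*(-1/5) + O = -O/5 + O = 4*O/5)
x(u, J) = -16*u + 4*J/5 - 4*J*u (x(u, J) = 4*J/5 - 4*(4*u + u*J) = 4*J/5 - 4*(4*u + J*u) = 4*J/5 + (-16*u - 4*J*u) = -16*u + 4*J/5 - 4*J*u)
(10*(-32))*x(6, -6) = (10*(-32))*(-16*6 + (4/5)*(-6) - 4*(-6)*6) = -320*(-96 - 24/5 + 144) = -320*216/5 = -13824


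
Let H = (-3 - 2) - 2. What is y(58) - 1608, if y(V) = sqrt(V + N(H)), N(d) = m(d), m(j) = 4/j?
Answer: -1608 + sqrt(2814)/7 ≈ -1600.4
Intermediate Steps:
H = -7 (H = -5 - 2 = -7)
N(d) = 4/d
y(V) = sqrt(-4/7 + V) (y(V) = sqrt(V + 4/(-7)) = sqrt(V + 4*(-1/7)) = sqrt(V - 4/7) = sqrt(-4/7 + V))
y(58) - 1608 = sqrt(-28 + 49*58)/7 - 1608 = sqrt(-28 + 2842)/7 - 1608 = sqrt(2814)/7 - 1608 = -1608 + sqrt(2814)/7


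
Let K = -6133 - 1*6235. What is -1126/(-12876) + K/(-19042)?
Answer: 45172915/61296198 ≈ 0.73696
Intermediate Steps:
K = -12368 (K = -6133 - 6235 = -12368)
-1126/(-12876) + K/(-19042) = -1126/(-12876) - 12368/(-19042) = -1126*(-1/12876) - 12368*(-1/19042) = 563/6438 + 6184/9521 = 45172915/61296198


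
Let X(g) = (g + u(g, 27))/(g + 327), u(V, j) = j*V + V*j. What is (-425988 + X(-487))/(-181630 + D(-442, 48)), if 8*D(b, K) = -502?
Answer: 13626259/5814168 ≈ 2.3436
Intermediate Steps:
D(b, K) = -251/4 (D(b, K) = (⅛)*(-502) = -251/4)
u(V, j) = 2*V*j (u(V, j) = V*j + V*j = 2*V*j)
X(g) = 55*g/(327 + g) (X(g) = (g + 2*g*27)/(g + 327) = (g + 54*g)/(327 + g) = (55*g)/(327 + g) = 55*g/(327 + g))
(-425988 + X(-487))/(-181630 + D(-442, 48)) = (-425988 + 55*(-487)/(327 - 487))/(-181630 - 251/4) = (-425988 + 55*(-487)/(-160))/(-726771/4) = (-425988 + 55*(-487)*(-1/160))*(-4/726771) = (-425988 + 5357/32)*(-4/726771) = -13626259/32*(-4/726771) = 13626259/5814168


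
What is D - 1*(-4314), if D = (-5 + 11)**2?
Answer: 4350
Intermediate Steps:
D = 36 (D = 6**2 = 36)
D - 1*(-4314) = 36 - 1*(-4314) = 36 + 4314 = 4350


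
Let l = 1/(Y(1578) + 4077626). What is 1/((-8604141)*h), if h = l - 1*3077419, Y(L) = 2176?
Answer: 1359934/36009076325123094739 ≈ 3.7766e-14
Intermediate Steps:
l = 1/4079802 (l = 1/(2176 + 4077626) = 1/4079802 ≈ 2.4511e-7)
h = -12555260191037/4079802 (h = 1/4079802 - 1*3077419 = 1/4079802 - 3077419 = -12555260191037/4079802 ≈ -3.0774e+6)
1/((-8604141)*h) = 1/((-8604141)*(-12555260191037/4079802)) = -1/8604141*(-4079802/12555260191037) = 1359934/36009076325123094739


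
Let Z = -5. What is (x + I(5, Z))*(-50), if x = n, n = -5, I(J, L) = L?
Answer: 500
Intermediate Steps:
x = -5
(x + I(5, Z))*(-50) = (-5 - 5)*(-50) = -10*(-50) = 500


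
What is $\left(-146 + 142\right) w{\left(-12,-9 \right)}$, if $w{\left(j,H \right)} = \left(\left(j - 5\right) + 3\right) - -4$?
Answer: $40$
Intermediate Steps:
$w{\left(j,H \right)} = 2 + j$ ($w{\left(j,H \right)} = \left(\left(-5 + j\right) + 3\right) + 4 = \left(-2 + j\right) + 4 = 2 + j$)
$\left(-146 + 142\right) w{\left(-12,-9 \right)} = \left(-146 + 142\right) \left(2 - 12\right) = \left(-4\right) \left(-10\right) = 40$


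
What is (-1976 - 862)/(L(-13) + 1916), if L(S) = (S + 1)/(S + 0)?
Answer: -18447/12460 ≈ -1.4805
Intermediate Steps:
L(S) = (1 + S)/S
(-1976 - 862)/(L(-13) + 1916) = (-1976 - 862)/((1 - 13)/(-13) + 1916) = -2838/(-1/13*(-12) + 1916) = -2838/(12/13 + 1916) = -2838/24920/13 = -2838*13/24920 = -18447/12460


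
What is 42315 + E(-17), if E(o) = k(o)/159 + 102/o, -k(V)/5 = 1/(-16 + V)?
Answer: 221995328/5247 ≈ 42309.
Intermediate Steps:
k(V) = -5/(-16 + V)
E(o) = 102/o - 5/(159*(-16 + o)) (E(o) = -5/(-16 + o)/159 + 102/o = -5/(-16 + o)*(1/159) + 102/o = -5/(159*(-16 + o)) + 102/o = 102/o - 5/(159*(-16 + o)))
42315 + E(-17) = 42315 + (1/159)*(-259488 + 16213*(-17))/(-17*(-16 - 17)) = 42315 + (1/159)*(-1/17)*(-259488 - 275621)/(-33) = 42315 + (1/159)*(-1/17)*(-1/33)*(-535109) = 42315 - 31477/5247 = 221995328/5247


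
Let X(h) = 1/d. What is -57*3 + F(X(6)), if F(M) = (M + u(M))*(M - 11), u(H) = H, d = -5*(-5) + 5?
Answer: -77279/450 ≈ -171.73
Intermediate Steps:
d = 30 (d = 25 + 5 = 30)
X(h) = 1/30
F(M) = 2*M*(-11 + M) (F(M) = (M + M)*(M - 11) = (2*M)*(-11 + M) = 2*M*(-11 + M))
-57*3 + F(X(6)) = -57*3 + 2*(1/30)*(-11 + 1/30) = -171 + 2*(1/30)*(-329/30) = -171 - 329/450 = -77279/450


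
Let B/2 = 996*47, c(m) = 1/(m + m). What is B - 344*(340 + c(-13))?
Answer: -303196/13 ≈ -23323.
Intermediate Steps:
c(m) = 1/(2*m)
B = 93624 (B = 2*(996*47) = 2*46812 = 93624)
B - 344*(340 + c(-13)) = 93624 - 344*(340 + (½)/(-13)) = 93624 - 344*(340 + (½)*(-1/13)) = 93624 - 344*(340 - 1/26) = 93624 - 344*8839/26 = 93624 - 1520308/13 = -303196/13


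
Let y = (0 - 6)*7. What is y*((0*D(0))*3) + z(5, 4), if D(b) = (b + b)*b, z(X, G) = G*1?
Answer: 4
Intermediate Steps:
y = -42 (y = -6*7 = -42)
z(X, G) = G
D(b) = 2*b² (D(b) = (2*b)*b = 2*b²)
y*((0*D(0))*3) + z(5, 4) = -42*0*(2*0²)*3 + 4 = -42*0*(2*0)*3 + 4 = -42*0*0*3 + 4 = -0*3 + 4 = -42*0 + 4 = 0 + 4 = 4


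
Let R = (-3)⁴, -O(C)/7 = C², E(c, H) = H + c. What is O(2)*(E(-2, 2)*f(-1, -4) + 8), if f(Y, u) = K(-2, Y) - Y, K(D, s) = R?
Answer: -224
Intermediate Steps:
O(C) = -7*C²
R = 81
K(D, s) = 81
f(Y, u) = 81 - Y
O(2)*(E(-2, 2)*f(-1, -4) + 8) = (-7*2²)*((2 - 2)*(81 - 1*(-1)) + 8) = (-7*4)*(0*(81 + 1) + 8) = -28*(0*82 + 8) = -28*(0 + 8) = -28*8 = -224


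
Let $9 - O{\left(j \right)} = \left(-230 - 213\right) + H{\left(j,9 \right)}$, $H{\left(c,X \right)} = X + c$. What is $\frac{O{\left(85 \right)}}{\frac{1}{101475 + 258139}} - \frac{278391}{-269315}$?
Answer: $\frac{34672101377171}{269315} \approx 1.2874 \cdot 10^{8}$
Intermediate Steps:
$O{\left(j \right)} = 443 - j$ ($O{\left(j \right)} = 9 - \left(\left(-230 - 213\right) + \left(9 + j\right)\right) = 9 - \left(-443 + \left(9 + j\right)\right) = 9 - \left(-434 + j\right) = 443 - j$)
$\frac{O{\left(85 \right)}}{\frac{1}{101475 + 258139}} - \frac{278391}{-269315} = \frac{443 - 85}{\frac{1}{101475 + 258139}} - \frac{278391}{-269315} = \frac{443 - 85}{\frac{1}{359614}} - - \frac{278391}{269315} = 358 \frac{1}{\frac{1}{359614}} + \frac{278391}{269315} = 358 \cdot 359614 + \frac{278391}{269315} = 128741812 + \frac{278391}{269315} = \frac{34672101377171}{269315}$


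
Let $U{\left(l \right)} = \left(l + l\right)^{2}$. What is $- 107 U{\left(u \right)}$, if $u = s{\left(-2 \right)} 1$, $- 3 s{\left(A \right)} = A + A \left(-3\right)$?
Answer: $- \frac{6848}{9} \approx -760.89$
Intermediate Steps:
$s{\left(A \right)} = \frac{2 A}{3}$ ($s{\left(A \right)} = - \frac{A + A \left(-3\right)}{3} = - \frac{A - 3 A}{3} = - \frac{\left(-2\right) A}{3} = \frac{2 A}{3}$)
$u = - \frac{4}{3}$ ($u = \frac{2}{3} \left(-2\right) 1 = \left(- \frac{4}{3}\right) 1 = - \frac{4}{3} \approx -1.3333$)
$U{\left(l \right)} = 4 l^{2}$ ($U{\left(l \right)} = \left(2 l\right)^{2} = 4 l^{2}$)
$- 107 U{\left(u \right)} = - 107 \cdot 4 \left(- \frac{4}{3}\right)^{2} = - 107 \cdot 4 \cdot \frac{16}{9} = \left(-107\right) \frac{64}{9} = - \frac{6848}{9}$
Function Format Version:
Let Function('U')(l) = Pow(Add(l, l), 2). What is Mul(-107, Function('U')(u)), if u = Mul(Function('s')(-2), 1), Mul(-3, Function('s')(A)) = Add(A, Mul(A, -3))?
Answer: Rational(-6848, 9) ≈ -760.89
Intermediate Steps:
Function('s')(A) = Mul(Rational(2, 3), A) (Function('s')(A) = Mul(Rational(-1, 3), Add(A, Mul(A, -3))) = Mul(Rational(-1, 3), Add(A, Mul(-3, A))) = Mul(Rational(-1, 3), Mul(-2, A)) = Mul(Rational(2, 3), A))
u = Rational(-4, 3) (u = Mul(Mul(Rational(2, 3), -2), 1) = Mul(Rational(-4, 3), 1) = Rational(-4, 3) ≈ -1.3333)
Function('U')(l) = Mul(4, Pow(l, 2)) (Function('U')(l) = Pow(Mul(2, l), 2) = Mul(4, Pow(l, 2)))
Mul(-107, Function('U')(u)) = Mul(-107, Mul(4, Pow(Rational(-4, 3), 2))) = Mul(-107, Mul(4, Rational(16, 9))) = Mul(-107, Rational(64, 9)) = Rational(-6848, 9)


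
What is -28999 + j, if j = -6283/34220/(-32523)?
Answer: -32274061796657/1112937060 ≈ -28999.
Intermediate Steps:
j = 6283/1112937060 (j = -6283*1/34220*(-1/32523) = -6283/34220*(-1/32523) = 6283/1112937060 ≈ 5.6454e-6)
-28999 + j = -28999 + 6283/1112937060 = -32274061796657/1112937060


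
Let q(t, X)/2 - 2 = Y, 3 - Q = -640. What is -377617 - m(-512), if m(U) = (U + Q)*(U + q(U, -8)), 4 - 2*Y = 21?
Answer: -308842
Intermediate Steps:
Q = 643 (Q = 3 - 1*(-640) = 3 + 640 = 643)
Y = -17/2 (Y = 2 - ½*21 = 2 - 21/2 = -17/2 ≈ -8.5000)
q(t, X) = -13 (q(t, X) = 4 + 2*(-17/2) = 4 - 17 = -13)
m(U) = (-13 + U)*(643 + U) (m(U) = (U + 643)*(U - 13) = (643 + U)*(-13 + U) = (-13 + U)*(643 + U))
-377617 - m(-512) = -377617 - (-8359 + (-512)² + 630*(-512)) = -377617 - (-8359 + 262144 - 322560) = -377617 - 1*(-68775) = -377617 + 68775 = -308842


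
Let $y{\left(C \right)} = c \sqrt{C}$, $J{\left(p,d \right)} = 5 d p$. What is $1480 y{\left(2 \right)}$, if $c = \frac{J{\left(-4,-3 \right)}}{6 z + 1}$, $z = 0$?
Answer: $88800 \sqrt{2} \approx 1.2558 \cdot 10^{5}$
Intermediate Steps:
$J{\left(p,d \right)} = 5 d p$
$c = 60$ ($c = \frac{5 \left(-3\right) \left(-4\right)}{6 \cdot 0 + 1} = \frac{60}{0 + 1} = \frac{60}{1} = 60 \cdot 1 = 60$)
$y{\left(C \right)} = 60 \sqrt{C}$
$1480 y{\left(2 \right)} = 1480 \cdot 60 \sqrt{2} = 88800 \sqrt{2}$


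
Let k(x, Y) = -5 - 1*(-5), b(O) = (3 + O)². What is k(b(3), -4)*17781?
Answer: 0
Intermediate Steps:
k(x, Y) = 0 (k(x, Y) = -5 + 5 = 0)
k(b(3), -4)*17781 = 0*17781 = 0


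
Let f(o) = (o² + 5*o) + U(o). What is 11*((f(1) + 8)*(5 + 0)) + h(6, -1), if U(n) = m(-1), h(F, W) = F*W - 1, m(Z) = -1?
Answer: 708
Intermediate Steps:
h(F, W) = -1 + F*W
U(n) = -1
f(o) = -1 + o² + 5*o (f(o) = (o² + 5*o) - 1 = -1 + o² + 5*o)
11*((f(1) + 8)*(5 + 0)) + h(6, -1) = 11*(((-1 + 1² + 5*1) + 8)*(5 + 0)) + (-1 + 6*(-1)) = 11*(((-1 + 1 + 5) + 8)*5) + (-1 - 6) = 11*((5 + 8)*5) - 7 = 11*(13*5) - 7 = 11*65 - 7 = 715 - 7 = 708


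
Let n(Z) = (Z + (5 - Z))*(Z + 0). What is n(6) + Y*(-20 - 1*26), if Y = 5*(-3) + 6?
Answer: 444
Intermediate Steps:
n(Z) = 5*Z
Y = -9 (Y = -15 + 6 = -9)
n(6) + Y*(-20 - 1*26) = 5*6 - 9*(-20 - 1*26) = 30 - 9*(-20 - 26) = 30 - 9*(-46) = 30 + 414 = 444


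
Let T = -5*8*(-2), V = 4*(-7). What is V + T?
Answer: 52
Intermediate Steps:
V = -28
T = 80 (T = -40*(-2) = 80)
V + T = -28 + 80 = 52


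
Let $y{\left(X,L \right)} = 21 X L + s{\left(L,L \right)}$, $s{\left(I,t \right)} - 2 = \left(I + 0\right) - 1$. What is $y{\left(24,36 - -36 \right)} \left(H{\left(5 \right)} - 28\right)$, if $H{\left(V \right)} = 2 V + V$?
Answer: $-472693$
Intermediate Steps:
$H{\left(V \right)} = 3 V$
$s{\left(I,t \right)} = 1 + I$ ($s{\left(I,t \right)} = 2 + \left(\left(I + 0\right) - 1\right) = 2 + \left(I - 1\right) = 2 + \left(-1 + I\right) = 1 + I$)
$y{\left(X,L \right)} = 1 + L + 21 L X$ ($y{\left(X,L \right)} = 21 X L + \left(1 + L\right) = 21 L X + \left(1 + L\right) = 1 + L + 21 L X$)
$y{\left(24,36 - -36 \right)} \left(H{\left(5 \right)} - 28\right) = \left(1 + \left(36 - -36\right) + 21 \left(36 - -36\right) 24\right) \left(3 \cdot 5 - 28\right) = \left(1 + \left(36 + 36\right) + 21 \left(36 + 36\right) 24\right) \left(15 - 28\right) = \left(1 + 72 + 21 \cdot 72 \cdot 24\right) \left(-13\right) = \left(1 + 72 + 36288\right) \left(-13\right) = 36361 \left(-13\right) = -472693$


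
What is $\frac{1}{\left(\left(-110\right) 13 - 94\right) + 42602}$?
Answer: $\frac{1}{41078} \approx 2.4344 \cdot 10^{-5}$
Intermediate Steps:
$\frac{1}{\left(\left(-110\right) 13 - 94\right) + 42602} = \frac{1}{\left(-1430 - 94\right) + 42602} = \frac{1}{-1524 + 42602} = \frac{1}{41078}$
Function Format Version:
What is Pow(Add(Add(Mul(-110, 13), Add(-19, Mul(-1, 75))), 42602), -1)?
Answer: Rational(1, 41078) ≈ 2.4344e-5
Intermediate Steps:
Pow(Add(Add(Mul(-110, 13), Add(-19, Mul(-1, 75))), 42602), -1) = Pow(Add(Add(-1430, Add(-19, -75)), 42602), -1) = Pow(Add(Add(-1430, -94), 42602), -1) = Pow(Add(-1524, 42602), -1) = Pow(41078, -1) = Rational(1, 41078)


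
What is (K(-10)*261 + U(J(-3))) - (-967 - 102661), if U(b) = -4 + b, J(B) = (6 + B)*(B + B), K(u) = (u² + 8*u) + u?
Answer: 106216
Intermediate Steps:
K(u) = u² + 9*u
J(B) = 2*B*(6 + B) (J(B) = (6 + B)*(2*B) = 2*B*(6 + B))
(K(-10)*261 + U(J(-3))) - (-967 - 102661) = (-10*(9 - 10)*261 + (-4 + 2*(-3)*(6 - 3))) - (-967 - 102661) = (-10*(-1)*261 + (-4 + 2*(-3)*3)) - 1*(-103628) = (10*261 + (-4 - 18)) + 103628 = (2610 - 22) + 103628 = 2588 + 103628 = 106216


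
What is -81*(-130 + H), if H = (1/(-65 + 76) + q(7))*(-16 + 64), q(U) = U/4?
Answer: 37098/11 ≈ 3372.5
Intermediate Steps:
q(U) = U/4 (q(U) = U*(¼) = U/4)
H = 972/11 (H = (1/(-65 + 76) + (¼)*7)*(-16 + 64) = (1/11 + 7/4)*48 = (81/44)*48 = 972/11 ≈ 88.364)
-81*(-130 + H) = -81*(-130 + 972/11) = -81*(-458/11) = 37098/11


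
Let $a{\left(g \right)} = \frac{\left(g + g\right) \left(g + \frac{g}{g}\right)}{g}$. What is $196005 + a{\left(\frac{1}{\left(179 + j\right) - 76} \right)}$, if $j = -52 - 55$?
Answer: $\frac{392013}{2} \approx 1.9601 \cdot 10^{5}$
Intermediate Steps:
$j = -107$
$a{\left(g \right)} = 2 + 2 g$ ($a{\left(g \right)} = \frac{2 g \left(g + 1\right)}{g} = \frac{2 g \left(1 + g\right)}{g} = 2 + 2 g$)
$196005 + a{\left(\frac{1}{\left(179 + j\right) - 76} \right)} = 196005 + \left(2 + \frac{2}{\left(179 - 107\right) - 76}\right) = 196005 + \left(2 + \frac{2}{72 - 76}\right) = 196005 + \left(2 + \frac{2}{-4}\right) = 196005 + \left(2 + 2 \left(- \frac{1}{4}\right)\right) = 196005 + \left(2 - \frac{1}{2}\right) = 196005 + \frac{3}{2} = \frac{392013}{2}$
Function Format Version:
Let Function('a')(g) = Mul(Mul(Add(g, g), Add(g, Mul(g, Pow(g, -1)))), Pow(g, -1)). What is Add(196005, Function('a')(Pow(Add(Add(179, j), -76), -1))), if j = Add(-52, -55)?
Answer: Rational(392013, 2) ≈ 1.9601e+5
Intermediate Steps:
j = -107
Function('a')(g) = Add(2, Mul(2, g)) (Function('a')(g) = Mul(Mul(Mul(2, g), Add(g, 1)), Pow(g, -1)) = Mul(Mul(Mul(2, g), Add(1, g)), Pow(g, -1)) = Mul(Mul(2, g, Add(1, g)), Pow(g, -1)) = Add(2, Mul(2, g)))
Add(196005, Function('a')(Pow(Add(Add(179, j), -76), -1))) = Add(196005, Add(2, Mul(2, Pow(Add(Add(179, -107), -76), -1)))) = Add(196005, Add(2, Mul(2, Pow(Add(72, -76), -1)))) = Add(196005, Add(2, Mul(2, Pow(-4, -1)))) = Add(196005, Add(2, Mul(2, Rational(-1, 4)))) = Add(196005, Add(2, Rational(-1, 2))) = Add(196005, Rational(3, 2)) = Rational(392013, 2)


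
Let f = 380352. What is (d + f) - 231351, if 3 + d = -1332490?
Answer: -1183492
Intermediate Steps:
d = -1332493 (d = -3 - 1332490 = -1332493)
(d + f) - 231351 = (-1332493 + 380352) - 231351 = -952141 - 231351 = -1183492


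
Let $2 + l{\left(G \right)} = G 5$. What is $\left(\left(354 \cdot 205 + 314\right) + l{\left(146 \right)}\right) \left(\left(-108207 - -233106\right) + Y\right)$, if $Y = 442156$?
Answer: $41742052660$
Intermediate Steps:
$l{\left(G \right)} = -2 + 5 G$ ($l{\left(G \right)} = -2 + G 5 = -2 + 5 G$)
$\left(\left(354 \cdot 205 + 314\right) + l{\left(146 \right)}\right) \left(\left(-108207 - -233106\right) + Y\right) = \left(\left(354 \cdot 205 + 314\right) + \left(-2 + 5 \cdot 146\right)\right) \left(\left(-108207 - -233106\right) + 442156\right) = \left(\left(72570 + 314\right) + \left(-2 + 730\right)\right) \left(\left(-108207 + 233106\right) + 442156\right) = \left(72884 + 728\right) \left(124899 + 442156\right) = 73612 \cdot 567055 = 41742052660$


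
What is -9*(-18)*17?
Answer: 2754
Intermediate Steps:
-9*(-18)*17 = 162*17 = 2754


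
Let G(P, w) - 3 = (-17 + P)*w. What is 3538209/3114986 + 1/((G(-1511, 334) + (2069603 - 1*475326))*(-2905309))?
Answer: 5571167959499087591/4904772498598323736 ≈ 1.1359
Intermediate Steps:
G(P, w) = 3 + w*(-17 + P) (G(P, w) = 3 + (-17 + P)*w = 3 + w*(-17 + P))
3538209/3114986 + 1/((G(-1511, 334) + (2069603 - 1*475326))*(-2905309)) = 3538209/3114986 + 1/(((3 - 17*334 - 1511*334) + (2069603 - 1*475326))*(-2905309)) = 3538209*(1/3114986) - 1/2905309/((3 - 5678 - 504674) + (2069603 - 475326)) = 3538209/3114986 - 1/2905309/(-510349 + 1594277) = 3538209/3114986 - 1/2905309/1083928 = 3538209/3114986 + (1/1083928)*(-1/2905309) = 3538209/3114986 - 1/3149145773752 = 5571167959499087591/4904772498598323736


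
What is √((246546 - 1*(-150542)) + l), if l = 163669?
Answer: √560757 ≈ 748.84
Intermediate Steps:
√((246546 - 1*(-150542)) + l) = √((246546 - 1*(-150542)) + 163669) = √((246546 + 150542) + 163669) = √(397088 + 163669) = √560757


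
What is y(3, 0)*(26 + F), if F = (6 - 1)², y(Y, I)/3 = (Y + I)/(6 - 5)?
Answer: 459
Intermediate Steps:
y(Y, I) = 3*I + 3*Y (y(Y, I) = 3*((Y + I)/(6 - 5)) = 3*((I + Y)/1) = 3*((I + Y)*1) = 3*(I + Y) = 3*I + 3*Y)
F = 25 (F = 5² = 25)
y(3, 0)*(26 + F) = (3*0 + 3*3)*(26 + 25) = (0 + 9)*51 = 9*51 = 459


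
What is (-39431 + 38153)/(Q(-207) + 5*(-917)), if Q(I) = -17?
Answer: 213/767 ≈ 0.27771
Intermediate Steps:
(-39431 + 38153)/(Q(-207) + 5*(-917)) = (-39431 + 38153)/(-17 + 5*(-917)) = -1278/(-17 - 4585) = -1278/(-4602) = -1278*(-1/4602) = 213/767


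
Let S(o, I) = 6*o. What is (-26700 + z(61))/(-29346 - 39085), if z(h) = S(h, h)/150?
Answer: 667439/1710775 ≈ 0.39014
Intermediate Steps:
z(h) = h/25 (z(h) = (6*h)/150 = (6*h)*(1/150) = h/25)
(-26700 + z(61))/(-29346 - 39085) = (-26700 + (1/25)*61)/(-29346 - 39085) = (-26700 + 61/25)/(-68431) = -667439/25*(-1/68431) = 667439/1710775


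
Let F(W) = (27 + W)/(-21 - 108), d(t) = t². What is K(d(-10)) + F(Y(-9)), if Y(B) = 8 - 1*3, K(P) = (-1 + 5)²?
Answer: 2032/129 ≈ 15.752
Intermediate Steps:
K(P) = 16 (K(P) = 4² = 16)
Y(B) = 5 (Y(B) = 8 - 3 = 5)
F(W) = -9/43 - W/129 (F(W) = (27 + W)/(-129) = (27 + W)*(-1/129) = -9/43 - W/129)
K(d(-10)) + F(Y(-9)) = 16 + (-9/43 - 1/129*5) = 16 + (-9/43 - 5/129) = 16 - 32/129 = 2032/129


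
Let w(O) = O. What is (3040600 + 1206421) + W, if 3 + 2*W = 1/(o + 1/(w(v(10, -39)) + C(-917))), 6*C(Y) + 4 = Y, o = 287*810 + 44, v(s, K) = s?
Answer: 566820099433411/133463032 ≈ 4.2470e+6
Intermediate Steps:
o = 232514 (o = 232470 + 44 = 232514)
C(Y) = -2/3 + Y/6
W = -200194261/133463032 (W = -3/2 + 1/(2*(232514 + 1/(10 + (-2/3 + (1/6)*(-917))))) = -3/2 + 1/(2*(232514 + 1/(10 + (-2/3 - 917/6)))) = -3/2 + 1/(2*(232514 + 1/(10 - 307/2))) = -3/2 + 1/(2*(232514 + 1/(-287/2))) = -3/2 + 1/(2*(232514 - 2/287)) = -3/2 + 1/(2*(66731516/287)) = -3/2 + (1/2)*(287/66731516) = -3/2 + 287/133463032 = -200194261/133463032 ≈ -1.5000)
(3040600 + 1206421) + W = (3040600 + 1206421) - 200194261/133463032 = 4247021 - 200194261/133463032 = 566820099433411/133463032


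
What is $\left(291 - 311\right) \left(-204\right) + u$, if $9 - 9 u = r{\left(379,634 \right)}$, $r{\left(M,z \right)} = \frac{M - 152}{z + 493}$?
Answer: $\frac{41393356}{10143} \approx 4081.0$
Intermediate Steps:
$r{\left(M,z \right)} = \frac{-152 + M}{493 + z}$
$u = \frac{9916}{10143}$ ($u = 1 - \frac{\frac{1}{493 + 634} \left(-152 + 379\right)}{9} = 1 - \frac{\frac{1}{1127} \cdot 227}{9} = 1 - \frac{227}{10143} = \frac{9916}{10143} \approx 0.97762$)
$\left(291 - 311\right) \left(-204\right) + u = \left(291 - 311\right) \left(-204\right) + \frac{9916}{10143} = \left(-20\right) \left(-204\right) + \frac{9916}{10143} = 4080 + \frac{9916}{10143} = \frac{41393356}{10143}$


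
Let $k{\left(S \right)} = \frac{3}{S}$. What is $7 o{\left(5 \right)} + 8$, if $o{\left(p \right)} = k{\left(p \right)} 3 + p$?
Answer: $\frac{278}{5} \approx 55.6$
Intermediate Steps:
$o{\left(p \right)} = p + \frac{9}{p}$ ($o{\left(p \right)} = \frac{3}{p} 3 + p = \frac{9}{p} + p = p + \frac{9}{p}$)
$7 o{\left(5 \right)} + 8 = 7 \left(5 + \frac{9}{5}\right) + 8 = 7 \cdot \frac{34}{5} + 8 = \frac{238}{5} + 8 = \frac{278}{5}$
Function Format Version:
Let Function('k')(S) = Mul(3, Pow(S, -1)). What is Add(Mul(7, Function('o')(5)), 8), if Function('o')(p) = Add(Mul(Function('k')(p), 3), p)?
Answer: Rational(278, 5) ≈ 55.600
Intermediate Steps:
Function('o')(p) = Add(p, Mul(9, Pow(p, -1))) (Function('o')(p) = Add(Mul(Mul(3, Pow(p, -1)), 3), p) = Add(Mul(9, Pow(p, -1)), p) = Add(p, Mul(9, Pow(p, -1))))
Add(Mul(7, Function('o')(5)), 8) = Add(Mul(7, Add(5, Mul(9, Pow(5, -1)))), 8) = Add(Mul(7, Add(5, Mul(9, Rational(1, 5)))), 8) = Add(Mul(7, Add(5, Rational(9, 5))), 8) = Add(Mul(7, Rational(34, 5)), 8) = Add(Rational(238, 5), 8) = Rational(278, 5)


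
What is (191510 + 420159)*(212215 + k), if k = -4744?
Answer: 126903579099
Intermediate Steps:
(191510 + 420159)*(212215 + k) = (191510 + 420159)*(212215 - 4744) = 611669*207471 = 126903579099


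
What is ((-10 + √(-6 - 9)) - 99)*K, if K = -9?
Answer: 981 - 9*I*√15 ≈ 981.0 - 34.857*I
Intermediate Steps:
((-10 + √(-6 - 9)) - 99)*K = ((-10 + √(-6 - 9)) - 99)*(-9) = ((-10 + √(-15)) - 99)*(-9) = ((-10 + I*√15) - 99)*(-9) = (-109 + I*√15)*(-9) = 981 - 9*I*√15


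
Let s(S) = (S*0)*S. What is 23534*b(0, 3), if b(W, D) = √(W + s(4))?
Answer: 0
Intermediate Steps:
s(S) = 0 (s(S) = 0*S = 0)
b(W, D) = √W (b(W, D) = √(W + 0) = √W)
23534*b(0, 3) = 23534*√0 = 23534*0 = 0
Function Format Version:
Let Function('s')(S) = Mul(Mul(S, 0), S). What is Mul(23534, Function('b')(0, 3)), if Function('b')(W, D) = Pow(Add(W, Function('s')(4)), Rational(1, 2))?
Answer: 0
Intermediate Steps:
Function('s')(S) = 0 (Function('s')(S) = Mul(0, S) = 0)
Function('b')(W, D) = Pow(W, Rational(1, 2)) (Function('b')(W, D) = Pow(Add(W, 0), Rational(1, 2)) = Pow(W, Rational(1, 2)))
Mul(23534, Function('b')(0, 3)) = Mul(23534, Pow(0, Rational(1, 2))) = Mul(23534, 0) = 0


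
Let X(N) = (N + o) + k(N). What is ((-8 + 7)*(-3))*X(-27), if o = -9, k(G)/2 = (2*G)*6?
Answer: -2052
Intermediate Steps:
k(G) = 24*G (k(G) = 2*((2*G)*6) = 2*(12*G) = 24*G)
X(N) = -9 + 25*N (X(N) = (N - 9) + 24*N = (-9 + N) + 24*N = -9 + 25*N)
((-8 + 7)*(-3))*X(-27) = ((-8 + 7)*(-3))*(-9 + 25*(-27)) = (-1*(-3))*(-9 - 675) = 3*(-684) = -2052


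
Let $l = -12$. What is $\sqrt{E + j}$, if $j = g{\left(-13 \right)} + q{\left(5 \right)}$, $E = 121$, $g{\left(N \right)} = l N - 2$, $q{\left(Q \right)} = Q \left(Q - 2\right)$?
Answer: $\sqrt{290} \approx 17.029$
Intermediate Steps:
$q{\left(Q \right)} = Q \left(-2 + Q\right)$
$g{\left(N \right)} = -2 - 12 N$ ($g{\left(N \right)} = - 12 N - 2 = -2 - 12 N$)
$j = 169$ ($j = \left(-2 - -156\right) + 5 \left(-2 + 5\right) = \left(-2 + 156\right) + 5 \cdot 3 = 154 + 15 = 169$)
$\sqrt{E + j} = \sqrt{121 + 169} = \sqrt{290}$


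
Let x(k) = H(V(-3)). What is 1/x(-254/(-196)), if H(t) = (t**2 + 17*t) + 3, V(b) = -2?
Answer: -1/27 ≈ -0.037037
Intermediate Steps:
H(t) = 3 + t**2 + 17*t
x(k) = -27 (x(k) = 3 + (-2)**2 + 17*(-2) = 3 + 4 - 34 = -27)
1/x(-254/(-196)) = 1/(-27) = -1/27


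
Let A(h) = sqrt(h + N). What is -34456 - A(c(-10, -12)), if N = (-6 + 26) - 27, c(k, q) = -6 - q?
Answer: -34456 - I ≈ -34456.0 - 1.0*I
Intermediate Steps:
N = -7 (N = 20 - 27 = -7)
A(h) = sqrt(-7 + h) (A(h) = sqrt(h - 7) = sqrt(-7 + h))
-34456 - A(c(-10, -12)) = -34456 - sqrt(-7 + (-6 - 1*(-12))) = -34456 - sqrt(-7 + (-6 + 12)) = -34456 - sqrt(-7 + 6) = -34456 - sqrt(-1) = -34456 - I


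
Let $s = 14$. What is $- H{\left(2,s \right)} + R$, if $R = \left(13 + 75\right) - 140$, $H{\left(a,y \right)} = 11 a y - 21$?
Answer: $-339$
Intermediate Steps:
$H{\left(a,y \right)} = -21 + 11 a y$ ($H{\left(a,y \right)} = 11 a y - 21 = -21 + 11 a y$)
$R = -52$ ($R = 88 - 140 = -52$)
$- H{\left(2,s \right)} + R = - (-21 + 11 \cdot 2 \cdot 14) - 52 = - (-21 + 308) - 52 = \left(-1\right) 287 - 52 = -287 - 52 = -339$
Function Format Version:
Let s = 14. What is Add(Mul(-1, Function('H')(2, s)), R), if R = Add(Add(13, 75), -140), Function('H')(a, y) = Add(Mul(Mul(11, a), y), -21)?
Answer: -339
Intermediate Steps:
Function('H')(a, y) = Add(-21, Mul(11, a, y)) (Function('H')(a, y) = Add(Mul(11, a, y), -21) = Add(-21, Mul(11, a, y)))
R = -52 (R = Add(88, -140) = -52)
Add(Mul(-1, Function('H')(2, s)), R) = Add(Mul(-1, Add(-21, Mul(11, 2, 14))), -52) = Add(Mul(-1, Add(-21, 308)), -52) = Add(Mul(-1, 287), -52) = Add(-287, -52) = -339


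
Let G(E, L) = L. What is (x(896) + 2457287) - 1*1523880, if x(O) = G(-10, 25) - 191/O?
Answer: 836354881/896 ≈ 9.3343e+5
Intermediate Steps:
x(O) = 25 - 191/O
(x(896) + 2457287) - 1*1523880 = ((25 - 191/896) + 2457287) - 1*1523880 = ((25 - 191*1/896) + 2457287) - 1523880 = ((25 - 191/896) + 2457287) - 1523880 = (22209/896 + 2457287) - 1523880 = 2201751361/896 - 1523880 = 836354881/896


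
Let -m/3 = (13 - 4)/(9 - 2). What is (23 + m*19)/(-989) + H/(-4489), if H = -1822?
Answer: 14193834/31077347 ≈ 0.45673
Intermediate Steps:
m = -27/7 (m = -3*(13 - 4)/(9 - 2) = -27/7 ≈ -3.8571)
(23 + m*19)/(-989) + H/(-4489) = (23 - 27/7*19)/(-989) - 1822/(-4489) = (23 - 513/7)*(-1/989) - 1822*(-1/4489) = -352/7*(-1/989) + 1822/4489 = 352/6923 + 1822/4489 = 14193834/31077347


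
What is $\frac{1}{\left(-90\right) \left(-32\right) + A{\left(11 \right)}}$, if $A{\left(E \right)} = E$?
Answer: $\frac{1}{2891} \approx 0.0003459$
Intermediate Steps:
$\frac{1}{\left(-90\right) \left(-32\right) + A{\left(11 \right)}} = \frac{1}{\left(-90\right) \left(-32\right) + 11} = \frac{1}{2880 + 11} = \frac{1}{2891}$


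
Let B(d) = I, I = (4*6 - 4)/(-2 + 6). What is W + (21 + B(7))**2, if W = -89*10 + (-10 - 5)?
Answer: -229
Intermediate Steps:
I = 5 (I = (24 - 4)/4 = 20*(1/4) = 5)
B(d) = 5
W = -905 (W = -890 - 15 = -905)
W + (21 + B(7))**2 = -905 + (21 + 5)**2 = -905 + 26**2 = -905 + 676 = -229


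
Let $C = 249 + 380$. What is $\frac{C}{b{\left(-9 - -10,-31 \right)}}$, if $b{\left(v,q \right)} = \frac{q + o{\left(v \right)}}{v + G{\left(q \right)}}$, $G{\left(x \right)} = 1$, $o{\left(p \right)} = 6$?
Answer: $- \frac{1258}{25} \approx -50.32$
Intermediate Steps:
$C = 629$
$b{\left(v,q \right)} = \frac{6 + q}{1 + v}$ ($b{\left(v,q \right)} = \frac{q + 6}{v + 1} = \frac{6 + q}{1 + v}$)
$\frac{C}{b{\left(-9 - -10,-31 \right)}} = \frac{629}{\frac{1}{1 - -1} \left(6 - 31\right)} = \frac{629}{\frac{1}{1 + \left(-9 + 10\right)} \left(-25\right)} = \frac{629}{\frac{1}{1 + 1} \left(-25\right)} = \frac{629}{\frac{1}{2} \left(-25\right)} = \frac{629}{- \frac{25}{2}} = 629 \left(- \frac{2}{25}\right) = - \frac{1258}{25}$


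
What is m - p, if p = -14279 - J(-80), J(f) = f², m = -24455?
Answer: -3776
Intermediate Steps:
p = -20679 (p = -14279 - 1*(-80)² = -14279 - 1*6400 = -14279 - 6400 = -20679)
m - p = -24455 - 1*(-20679) = -24455 + 20679 = -3776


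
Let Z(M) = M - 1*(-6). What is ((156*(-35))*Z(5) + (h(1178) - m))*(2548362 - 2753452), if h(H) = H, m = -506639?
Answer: -91830483130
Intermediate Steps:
Z(M) = 6 + M (Z(M) = M + 6 = 6 + M)
((156*(-35))*Z(5) + (h(1178) - m))*(2548362 - 2753452) = ((156*(-35))*(6 + 5) + (1178 - 1*(-506639)))*(2548362 - 2753452) = (-5460*11 + (1178 + 506639))*(-205090) = (-60060 + 507817)*(-205090) = 447757*(-205090) = -91830483130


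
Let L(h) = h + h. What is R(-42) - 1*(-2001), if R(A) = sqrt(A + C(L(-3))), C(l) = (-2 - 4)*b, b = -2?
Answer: 2001 + I*sqrt(30) ≈ 2001.0 + 5.4772*I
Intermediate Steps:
L(h) = 2*h
C(l) = 12 (C(l) = (-2 - 4)*(-2) = -6*(-2) = 12)
R(A) = sqrt(12 + A) (R(A) = sqrt(A + 12) = sqrt(12 + A))
R(-42) - 1*(-2001) = sqrt(12 - 42) - 1*(-2001) = sqrt(-30) + 2001 = I*sqrt(30) + 2001 = 2001 + I*sqrt(30)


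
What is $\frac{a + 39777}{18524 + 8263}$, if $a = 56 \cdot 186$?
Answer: $\frac{16731}{8929} \approx 1.8738$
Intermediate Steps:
$a = 10416$
$\frac{a + 39777}{18524 + 8263} = \frac{10416 + 39777}{18524 + 8263} = \frac{50193}{26787} = 50193 \cdot \frac{1}{26787} = \frac{16731}{8929}$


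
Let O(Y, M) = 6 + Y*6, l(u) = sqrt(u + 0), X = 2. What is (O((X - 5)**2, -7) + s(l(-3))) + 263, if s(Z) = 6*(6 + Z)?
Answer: 359 + 6*I*sqrt(3) ≈ 359.0 + 10.392*I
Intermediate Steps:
l(u) = sqrt(u)
s(Z) = 36 + 6*Z
O(Y, M) = 6 + 6*Y
(O((X - 5)**2, -7) + s(l(-3))) + 263 = ((6 + 6*(2 - 5)**2) + (36 + 6*sqrt(-3))) + 263 = ((6 + 6*(-3)**2) + (36 + 6*(I*sqrt(3)))) + 263 = ((6 + 6*9) + (36 + 6*I*sqrt(3))) + 263 = ((6 + 54) + (36 + 6*I*sqrt(3))) + 263 = (60 + (36 + 6*I*sqrt(3))) + 263 = (96 + 6*I*sqrt(3)) + 263 = 359 + 6*I*sqrt(3)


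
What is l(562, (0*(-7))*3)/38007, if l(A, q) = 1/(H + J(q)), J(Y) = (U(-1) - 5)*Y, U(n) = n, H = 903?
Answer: 1/34320321 ≈ 2.9137e-8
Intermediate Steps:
J(Y) = -6*Y (J(Y) = (-1 - 5)*Y = -6*Y)
l(A, q) = 1/(903 - 6*q)
l(562, (0*(-7))*3)/38007 = -1/(-903 + 6*((0*(-7))*3))/38007 = -1/(-903 + 6*(0*3))*(1/38007) = -1/(-903 + 6*0)*(1/38007) = -1/(-903 + 0)*(1/38007) = -1/(-903)*(1/38007) = -1*(-1/903)*(1/38007) = (1/903)*(1/38007) = 1/34320321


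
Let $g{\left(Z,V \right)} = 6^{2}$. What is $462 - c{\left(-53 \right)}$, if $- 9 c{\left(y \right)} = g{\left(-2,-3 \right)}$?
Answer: $466$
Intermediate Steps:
$g{\left(Z,V \right)} = 36$
$c{\left(y \right)} = -4$ ($c{\left(y \right)} = \left(- \frac{1}{9}\right) 36 = -4$)
$462 - c{\left(-53 \right)} = 462 - -4 = 462 + 4 = 466$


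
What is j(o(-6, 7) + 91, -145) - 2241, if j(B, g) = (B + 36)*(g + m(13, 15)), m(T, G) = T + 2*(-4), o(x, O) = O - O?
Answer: -20021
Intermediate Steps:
o(x, O) = 0
m(T, G) = -8 + T (m(T, G) = T - 8 = -8 + T)
j(B, g) = (5 + g)*(36 + B) (j(B, g) = (B + 36)*(g + (-8 + 13)) = (36 + B)*(g + 5) = (36 + B)*(5 + g) = (5 + g)*(36 + B))
j(o(-6, 7) + 91, -145) - 2241 = (180 + 5*(0 + 91) + 36*(-145) + (0 + 91)*(-145)) - 2241 = (180 + 5*91 - 5220 + 91*(-145)) - 2241 = (180 + 455 - 5220 - 13195) - 2241 = -17780 - 2241 = -20021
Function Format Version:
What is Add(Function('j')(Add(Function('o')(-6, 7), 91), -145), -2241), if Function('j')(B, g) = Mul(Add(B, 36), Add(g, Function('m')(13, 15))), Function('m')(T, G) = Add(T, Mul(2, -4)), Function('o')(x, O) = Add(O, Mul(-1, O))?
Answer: -20021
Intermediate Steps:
Function('o')(x, O) = 0
Function('m')(T, G) = Add(-8, T) (Function('m')(T, G) = Add(T, -8) = Add(-8, T))
Function('j')(B, g) = Mul(Add(5, g), Add(36, B)) (Function('j')(B, g) = Mul(Add(B, 36), Add(g, Add(-8, 13))) = Mul(Add(36, B), Add(g, 5)) = Mul(Add(36, B), Add(5, g)) = Mul(Add(5, g), Add(36, B)))
Add(Function('j')(Add(Function('o')(-6, 7), 91), -145), -2241) = Add(Add(180, Mul(5, Add(0, 91)), Mul(36, -145), Mul(Add(0, 91), -145)), -2241) = Add(Add(180, Mul(5, 91), -5220, Mul(91, -145)), -2241) = Add(Add(180, 455, -5220, -13195), -2241) = Add(-17780, -2241) = -20021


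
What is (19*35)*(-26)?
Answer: -17290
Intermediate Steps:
(19*35)*(-26) = 665*(-26) = -17290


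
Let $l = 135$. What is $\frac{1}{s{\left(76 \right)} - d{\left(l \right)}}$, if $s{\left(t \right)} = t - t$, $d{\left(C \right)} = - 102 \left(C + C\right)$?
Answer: $\frac{1}{27540} \approx 3.6311 \cdot 10^{-5}$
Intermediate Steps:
$d{\left(C \right)} = - 204 C$ ($d{\left(C \right)} = - 102 \cdot 2 C = - 204 C$)
$s{\left(t \right)} = 0$
$\frac{1}{s{\left(76 \right)} - d{\left(l \right)}} = \frac{1}{0 - \left(-204\right) 135} = \frac{1}{0 - -27540} = \frac{1}{0 + 27540} = \frac{1}{27540}$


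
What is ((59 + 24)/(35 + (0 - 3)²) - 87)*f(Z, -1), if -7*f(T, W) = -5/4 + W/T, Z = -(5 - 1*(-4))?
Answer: -21935/1584 ≈ -13.848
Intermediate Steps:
Z = -9 (Z = -(5 + 4) = -1*9 = -9)
f(T, W) = 5/28 - W/(7*T) (f(T, W) = -(-5/4 + W/T)/7 = 5/28 - W/(7*T))
((59 + 24)/(35 + (0 - 3)²) - 87)*f(Z, -1) = ((59 + 24)/(35 + (0 - 3)²) - 87)*(5/28 - ⅐*(-1)/(-9)) = (83/(35 + (-3)²) - 87)*(5/28 - ⅐*(-1)*(-⅑)) = (83/(35 + 9) - 87)*(5/28 - 1/63) = (83/44 - 87)*(41/252) = -3745/44*41/252 = -21935/1584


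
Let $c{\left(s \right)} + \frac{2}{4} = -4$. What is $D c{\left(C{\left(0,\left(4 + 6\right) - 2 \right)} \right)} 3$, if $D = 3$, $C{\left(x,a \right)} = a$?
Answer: $- \frac{81}{2} \approx -40.5$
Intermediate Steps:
$c{\left(s \right)} = - \frac{9}{2}$ ($c{\left(s \right)} = - \frac{1}{2} - 4 = - \frac{9}{2}$)
$D c{\left(C{\left(0,\left(4 + 6\right) - 2 \right)} \right)} 3 = 3 \left(- \frac{9}{2}\right) 3 = \left(- \frac{27}{2}\right) 3 = - \frac{81}{2}$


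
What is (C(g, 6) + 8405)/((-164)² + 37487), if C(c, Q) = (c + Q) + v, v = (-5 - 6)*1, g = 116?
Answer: 8516/64383 ≈ 0.13227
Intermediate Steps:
v = -11 (v = -11*1 = -11)
C(c, Q) = -11 + Q + c (C(c, Q) = (c + Q) - 11 = (Q + c) - 11 = -11 + Q + c)
(C(g, 6) + 8405)/((-164)² + 37487) = ((-11 + 6 + 116) + 8405)/((-164)² + 37487) = (111 + 8405)/(26896 + 37487) = 8516/64383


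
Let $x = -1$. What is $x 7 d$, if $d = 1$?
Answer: $-7$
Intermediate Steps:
$x 7 d = \left(-1\right) 7 \cdot 1 = \left(-7\right) 1 = -7$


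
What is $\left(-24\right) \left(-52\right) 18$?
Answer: $22464$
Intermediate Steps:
$\left(-24\right) \left(-52\right) 18 = 1248 \cdot 18 = 22464$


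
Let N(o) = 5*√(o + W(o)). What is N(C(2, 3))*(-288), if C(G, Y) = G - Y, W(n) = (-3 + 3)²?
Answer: -1440*I ≈ -1440.0*I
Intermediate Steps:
W(n) = 0 (W(n) = 0² = 0)
N(o) = 5*√o (N(o) = 5*√(o + 0) = 5*√o)
N(C(2, 3))*(-288) = (5*√(2 - 1*3))*(-288) = (5*√(2 - 3))*(-288) = (5*√(-1))*(-288) = (5*I)*(-288) = -1440*I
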